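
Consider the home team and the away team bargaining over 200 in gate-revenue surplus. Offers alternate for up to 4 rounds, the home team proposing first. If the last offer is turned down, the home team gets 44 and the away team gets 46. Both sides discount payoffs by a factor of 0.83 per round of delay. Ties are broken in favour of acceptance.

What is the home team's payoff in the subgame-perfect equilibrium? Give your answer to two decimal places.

Round 4 (the away team proposes): the home team gets 44 if talks fail, so the away team offers 44 and keeps 156.
Round 3 (the home team proposes): the away team can get 156 next round, worth 0.83 × 156 = 129.48 now; the home team offers that and keeps 70.52.
Round 2 (the away team proposes): the home team can get 70.52 next round, worth 0.83 × 70.52 = 58.5316 now. The away team offers 58.5316 and keeps 200 − 58.5316 = 141.4684.
Round 1 (the home team proposes): the away team can get 141.4684 next round, worth 0.83 × 141.4684 = 117.418772 now; the home team offers that and keeps 82.581228.

82.58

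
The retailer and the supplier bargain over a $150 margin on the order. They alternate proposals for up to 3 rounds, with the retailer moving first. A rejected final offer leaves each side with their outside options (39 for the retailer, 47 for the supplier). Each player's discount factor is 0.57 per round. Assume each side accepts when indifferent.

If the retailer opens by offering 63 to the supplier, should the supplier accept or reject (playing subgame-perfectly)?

Round 3 (the retailer proposes): the supplier gets 47 if talks fail, so the retailer offers 47 and keeps 103.
Round 2 (the supplier proposes): the retailer can get 103 next round, worth 0.57 × 103 = 58.71 now, so the supplier offers 58.71, keeping 91.29.
So by rejecting in round 1, the supplier gets 91.29 next round, worth 0.57 × 91.29 = 52.0353 now.
Offer 63 ≥ 52.0353, so the supplier accepts.

Accept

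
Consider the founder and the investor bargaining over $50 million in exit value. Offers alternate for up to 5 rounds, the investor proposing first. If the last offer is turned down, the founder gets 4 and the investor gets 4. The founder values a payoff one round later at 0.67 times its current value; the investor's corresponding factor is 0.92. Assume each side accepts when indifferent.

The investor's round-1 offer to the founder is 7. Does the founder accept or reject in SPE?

Work out the founder's continuation value if the offer is rejected.
Round 5 (the investor proposes): the founder gets 4 if talks fail, so the investor offers 4 and keeps 46.
Round 4 (the founder proposes): the investor can get 46 next round, worth 0.92 × 46 = 42.32 now. The founder offers 42.32 and keeps 50 − 42.32 = 7.68.
Round 3 (the investor proposes): the founder can get 7.68 next round, worth 0.67 × 7.68 = 5.1456 now, so the investor offers 5.1456, keeping 44.8544.
Round 2 (the founder proposes): the investor can get 44.8544 next round, worth 0.92 × 44.8544 = 41.266048 now, so the founder offers 41.266048, keeping 8.733952.
So by rejecting in round 1, the founder gets 8.733952 next round, worth 0.67 × 8.733952 = 5.85174784 now.
Offer 7 ≥ 5.85174784, so the founder accepts.

Accept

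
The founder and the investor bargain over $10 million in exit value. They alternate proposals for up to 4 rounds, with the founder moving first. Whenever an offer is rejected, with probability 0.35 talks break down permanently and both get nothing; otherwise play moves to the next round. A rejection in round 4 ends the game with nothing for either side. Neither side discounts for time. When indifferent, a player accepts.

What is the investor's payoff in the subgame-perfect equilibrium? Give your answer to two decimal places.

5.02

Round 4 (the investor proposes): the founder will accept anything ≥ 0, so the investor offers 0 and keeps 10.
Round 3 (the founder proposes): rejecting gives the investor an expected 0.65 × 10 = 6.5. The founder offers 6.5 and keeps 10 − 6.5 = 3.5.
Round 2 (the investor proposes): rejecting gives the founder an expected 0.65 × 3.5 = 2.275. The investor offers 2.275 and keeps 10 − 2.275 = 7.725.
Round 1 (the founder proposes): rejecting gives the investor an expected 0.65 × 7.725 = 5.02125. The founder offers 5.02125 and keeps 10 − 5.02125 = 4.97875.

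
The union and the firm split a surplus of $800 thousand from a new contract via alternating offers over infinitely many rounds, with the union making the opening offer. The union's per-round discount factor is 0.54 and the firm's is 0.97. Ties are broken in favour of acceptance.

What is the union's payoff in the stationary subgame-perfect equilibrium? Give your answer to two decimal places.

50.40

Let x be the union's share when the union proposes and y be the firm's share when the firm proposes.
The firm accepts iff offered ≥ 0.97·y, so x = 800 − 0.97y. Symmetrically y = 800 − 0.54x.
Substituting: x = 800 − 0.97(800 − 0.54x), giving x(1 − 0.54·0.97) = 800(1 − 0.97).
So x = 800 × 0.03 / 0.4762 ≈ 50.3990, and the firm receives 800 − x ≈ 749.6010.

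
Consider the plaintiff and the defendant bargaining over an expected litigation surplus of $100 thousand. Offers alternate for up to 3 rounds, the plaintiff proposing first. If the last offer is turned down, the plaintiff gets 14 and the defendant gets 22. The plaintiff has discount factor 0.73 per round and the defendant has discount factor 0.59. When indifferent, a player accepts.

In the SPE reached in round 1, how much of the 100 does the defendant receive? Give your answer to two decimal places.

25.41

Round 3 (the plaintiff proposes): the defendant gets 22 if talks fail, so the plaintiff offers 22 and keeps 78.
Round 2 (the defendant proposes): the plaintiff can get 78 next round, worth 0.73 × 78 = 56.94 now; the defendant offers that and keeps 43.06.
Round 1 (the plaintiff proposes): the defendant can get 43.06 next round, worth 0.59 × 43.06 = 25.4054 now. The plaintiff offers 25.4054 and keeps 100 − 25.4054 = 74.5946.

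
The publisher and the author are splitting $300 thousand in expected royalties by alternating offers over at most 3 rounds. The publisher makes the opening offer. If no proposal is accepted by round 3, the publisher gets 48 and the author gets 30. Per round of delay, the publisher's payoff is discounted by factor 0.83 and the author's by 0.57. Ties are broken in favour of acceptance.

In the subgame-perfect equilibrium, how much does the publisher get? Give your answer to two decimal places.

Round 3 (the publisher proposes): the author gets 30 if talks fail, so the publisher offers 30 and keeps 270.
Round 2 (the author proposes): the publisher can get 270 next round, worth 0.83 × 270 = 224.1 now, so the author offers 224.1, keeping 75.9.
Round 1 (the publisher proposes): the author can get 75.9 next round, worth 0.57 × 75.9 = 43.263 now. The publisher offers 43.263 and keeps 300 − 43.263 = 256.737.

256.74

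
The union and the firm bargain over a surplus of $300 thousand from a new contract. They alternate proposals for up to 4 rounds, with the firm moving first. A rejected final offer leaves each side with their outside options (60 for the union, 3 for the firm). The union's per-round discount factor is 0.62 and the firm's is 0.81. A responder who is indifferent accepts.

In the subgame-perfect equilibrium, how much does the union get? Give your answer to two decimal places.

Work backward from the last round.
Round 4 (the union proposes): the firm gets 3 if talks fail, so the union offers 3 and keeps 297.
Round 3 (the firm proposes): the union can get 297 next round, worth 0.62 × 297 = 184.14 now, so the firm offers 184.14, keeping 115.86.
Round 2 (the union proposes): the firm can get 115.86 next round, worth 0.81 × 115.86 = 93.8466 now, so the union offers 93.8466, keeping 206.1534.
Round 1 (the firm proposes): the union can get 206.1534 next round, worth 0.62 × 206.1534 = 127.815108 now. The firm offers 127.815108 and keeps 300 − 127.815108 = 172.184892.

127.82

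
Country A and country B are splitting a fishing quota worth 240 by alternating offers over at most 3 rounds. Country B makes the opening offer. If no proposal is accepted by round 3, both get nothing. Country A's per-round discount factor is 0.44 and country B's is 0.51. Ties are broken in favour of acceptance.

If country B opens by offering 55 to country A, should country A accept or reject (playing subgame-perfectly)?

Work out country A's continuation value if the offer is rejected.
Round 3 (country B proposes): rejection yields 0 for country A; country B offers 0 and keeps 240.
Round 2 (country A proposes): country B can get 240 next round, worth 0.51 × 240 = 122.4 now, so country A offers 122.4, keeping 117.6.
So by rejecting in round 1, country A gets 117.6 next round, worth 0.44 × 117.6 = 51.744 now.
Offer 55 ≥ 51.744, so country A accepts.

Accept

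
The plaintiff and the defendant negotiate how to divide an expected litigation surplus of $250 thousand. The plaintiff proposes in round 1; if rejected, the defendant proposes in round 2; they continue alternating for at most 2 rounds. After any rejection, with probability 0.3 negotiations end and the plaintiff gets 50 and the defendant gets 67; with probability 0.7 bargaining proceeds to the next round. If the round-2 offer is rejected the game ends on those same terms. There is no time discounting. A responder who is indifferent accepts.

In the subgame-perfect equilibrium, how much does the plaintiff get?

89.9

By backward induction:
Round 2 (the defendant proposes): the plaintiff gets 50 if talks fail, so the defendant offers 50 and keeps 200.
Round 1 (the plaintiff proposes): rejecting gives the defendant an expected 0.7 × 200 + 0.3 × 67 = 160.1, so the plaintiff offers 160.1, keeping 89.9.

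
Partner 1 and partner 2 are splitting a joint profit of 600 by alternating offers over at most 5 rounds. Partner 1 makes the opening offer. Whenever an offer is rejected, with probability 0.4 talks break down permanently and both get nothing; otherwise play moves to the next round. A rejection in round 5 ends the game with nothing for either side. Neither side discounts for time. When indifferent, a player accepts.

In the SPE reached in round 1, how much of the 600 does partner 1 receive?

Round 5 (partner 1 proposes): rejection yields 0 for partner 2; partner 1 offers 0 and keeps 600.
Round 4 (partner 2 proposes): rejecting gives partner 1 an expected 0.6 × 600 = 360. Partner 2 offers 360 and keeps 600 − 360 = 240.
Round 3 (partner 1 proposes): rejecting gives partner 2 an expected 0.6 × 240 = 144. Partner 1 offers 144 and keeps 600 − 144 = 456.
Round 2 (partner 2 proposes): rejecting gives partner 1 an expected 0.6 × 456 = 273.6, so partner 2 offers 273.6, keeping 326.4.
Round 1 (partner 1 proposes): rejecting gives partner 2 an expected 0.6 × 326.4 = 195.84; partner 1 offers that and keeps 404.16.

404.16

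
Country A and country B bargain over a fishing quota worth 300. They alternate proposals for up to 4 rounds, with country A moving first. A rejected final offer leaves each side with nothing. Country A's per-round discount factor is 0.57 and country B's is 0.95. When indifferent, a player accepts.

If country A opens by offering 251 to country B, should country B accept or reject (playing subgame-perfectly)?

Round 4 (country B proposes): country A will accept anything ≥ 0, so country B offers 0 and keeps 300.
Round 3 (country A proposes): country B can get 300 next round, worth 0.95 × 300 = 285 now, so country A offers 285, keeping 15.
Round 2 (country B proposes): country A can get 15 next round, worth 0.57 × 15 = 8.55 now; country B offers that and keeps 291.45.
So by rejecting in round 1, country B gets 291.45 next round, worth 0.95 × 291.45 = 276.8775 now.
Offer 251 < 276.8775, so country B rejects.

Reject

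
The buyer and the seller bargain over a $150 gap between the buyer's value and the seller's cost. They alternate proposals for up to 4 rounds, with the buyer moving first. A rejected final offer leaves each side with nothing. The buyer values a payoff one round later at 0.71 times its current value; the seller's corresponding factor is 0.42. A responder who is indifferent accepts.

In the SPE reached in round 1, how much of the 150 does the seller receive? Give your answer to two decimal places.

37.06

Work backward from the last round.
Round 4 (the seller proposes): rejection yields 0 for the buyer; the seller offers 0 and keeps 150.
Round 3 (the buyer proposes): the seller can get 150 next round, worth 0.42 × 150 = 63 now; the buyer offers that and keeps 87.
Round 2 (the seller proposes): the buyer can get 87 next round, worth 0.71 × 87 = 61.77 now; the seller offers that and keeps 88.23.
Round 1 (the buyer proposes): the seller can get 88.23 next round, worth 0.42 × 88.23 = 37.0566 now. The buyer offers 37.0566 and keeps 150 − 37.0566 = 112.9434.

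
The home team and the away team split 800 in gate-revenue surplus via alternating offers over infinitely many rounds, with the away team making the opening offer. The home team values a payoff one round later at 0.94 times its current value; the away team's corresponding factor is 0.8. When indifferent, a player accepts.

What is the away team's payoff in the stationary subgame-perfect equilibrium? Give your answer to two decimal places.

In a stationary SPE each proposer offers the other exactly their discounted continuation value.
If the away team keeps x when proposing and the home team keeps y when proposing, then x = 800 − 0.94y and y = 800 − 0.8x.
Solving: x = 800(1 − 0.94) / (1 − 0.8·0.94) = 48 / 0.248 ≈ 193.5484.
The home team gets 800 − 193.5484 ≈ 606.4516.

193.55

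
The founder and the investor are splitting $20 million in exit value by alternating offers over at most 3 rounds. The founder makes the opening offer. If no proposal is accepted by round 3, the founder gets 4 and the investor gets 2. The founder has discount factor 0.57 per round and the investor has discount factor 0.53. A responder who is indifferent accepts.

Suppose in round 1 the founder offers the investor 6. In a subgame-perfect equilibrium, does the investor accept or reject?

Accept

Round 3 (the founder proposes): the investor gets 2 if talks fail, so the founder offers 2 and keeps 18.
Round 2 (the investor proposes): the founder can get 18 next round, worth 0.57 × 18 = 10.26 now, so the investor offers 10.26, keeping 9.74.
So by rejecting in round 1, the investor gets 9.74 next round, worth 0.53 × 9.74 = 5.1622 now.
Offer 6 ≥ 5.1622, so the investor accepts.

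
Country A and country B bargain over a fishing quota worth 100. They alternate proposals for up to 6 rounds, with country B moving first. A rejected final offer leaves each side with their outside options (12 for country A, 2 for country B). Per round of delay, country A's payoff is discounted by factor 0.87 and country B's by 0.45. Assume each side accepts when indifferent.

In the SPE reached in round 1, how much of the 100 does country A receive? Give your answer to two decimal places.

Round 6 (country A proposes): country B gets 2 if talks fail, so country A offers 2 and keeps 98.
Round 5 (country B proposes): country A can get 98 next round, worth 0.87 × 98 = 85.26 now, so country B offers 85.26, keeping 14.74.
Round 4 (country A proposes): country B can get 14.74 next round, worth 0.45 × 14.74 = 6.633 now. Country A offers 6.633 and keeps 100 − 6.633 = 93.367.
Round 3 (country B proposes): country A can get 93.367 next round, worth 0.87 × 93.367 = 81.22929 now, so country B offers 81.22929, keeping 18.77071.
Round 2 (country A proposes): country B can get 18.77071 next round, worth 0.45 × 18.77071 = 8.4468195 now. Country A offers 8.4468195 and keeps 100 − 8.4468195 = 91.5531805.
Round 1 (country B proposes): country A can get 91.5531805 next round, worth 0.87 × 91.5531805 = 79.651267035 now, so country B offers 79.651267035, keeping 20.348732965.

79.65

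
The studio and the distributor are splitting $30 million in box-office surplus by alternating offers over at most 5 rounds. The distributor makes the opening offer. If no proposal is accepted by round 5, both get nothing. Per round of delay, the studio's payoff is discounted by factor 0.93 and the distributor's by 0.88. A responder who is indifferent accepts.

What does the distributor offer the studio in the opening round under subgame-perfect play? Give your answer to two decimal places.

6.09

Round 5 (the distributor proposes): rejection yields 0 for the studio; the distributor offers 0 and keeps 30.
Round 4 (the studio proposes): the distributor can get 30 next round, worth 0.88 × 30 = 26.4 now. The studio offers 26.4 and keeps 30 − 26.4 = 3.6.
Round 3 (the distributor proposes): the studio can get 3.6 next round, worth 0.93 × 3.6 = 3.348 now. The distributor offers 3.348 and keeps 30 − 3.348 = 26.652.
Round 2 (the studio proposes): the distributor can get 26.652 next round, worth 0.88 × 26.652 = 23.45376 now; the studio offers that and keeps 6.54624.
Round 1 (the distributor proposes): the studio can get 6.54624 next round, worth 0.93 × 6.54624 = 6.0880032 now; the distributor offers that and keeps 23.9119968.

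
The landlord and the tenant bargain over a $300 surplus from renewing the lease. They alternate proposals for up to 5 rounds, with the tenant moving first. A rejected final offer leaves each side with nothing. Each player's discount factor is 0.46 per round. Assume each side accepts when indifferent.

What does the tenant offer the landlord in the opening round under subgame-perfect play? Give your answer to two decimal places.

90.29

By backward induction:
Round 5 (the tenant proposes): rejection yields 0 for the landlord; the tenant offers 0 and keeps 300.
Round 4 (the landlord proposes): the tenant can get 300 next round, worth 0.46 × 300 = 138 now, so the landlord offers 138, keeping 162.
Round 3 (the tenant proposes): the landlord can get 162 next round, worth 0.46 × 162 = 74.52 now. The tenant offers 74.52 and keeps 300 − 74.52 = 225.48.
Round 2 (the landlord proposes): the tenant can get 225.48 next round, worth 0.46 × 225.48 = 103.7208 now; the landlord offers that and keeps 196.2792.
Round 1 (the tenant proposes): the landlord can get 196.2792 next round, worth 0.46 × 196.2792 = 90.288432 now; the tenant offers that and keeps 209.711568.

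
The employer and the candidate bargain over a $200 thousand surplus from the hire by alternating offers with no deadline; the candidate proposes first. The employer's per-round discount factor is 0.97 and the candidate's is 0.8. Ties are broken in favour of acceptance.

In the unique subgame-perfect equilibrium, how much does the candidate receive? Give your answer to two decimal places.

26.79

In a stationary SPE each proposer offers the other exactly their discounted continuation value.
If the candidate keeps x when proposing and the employer keeps y when proposing, then x = 200 − 0.97y and y = 200 − 0.8x.
Solving: x = 200(1 − 0.97) / (1 − 0.8·0.97) = 6 / 0.224 ≈ 26.7857.
The employer gets 200 − 26.7857 ≈ 173.2143.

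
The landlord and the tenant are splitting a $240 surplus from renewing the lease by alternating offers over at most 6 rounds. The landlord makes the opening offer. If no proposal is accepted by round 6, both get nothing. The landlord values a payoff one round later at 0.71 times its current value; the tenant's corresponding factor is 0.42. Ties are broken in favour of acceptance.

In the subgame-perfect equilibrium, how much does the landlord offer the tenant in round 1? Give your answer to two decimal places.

Round 6 (the tenant proposes): the landlord will accept anything ≥ 0, so the tenant offers 0 and keeps 240.
Round 5 (the landlord proposes): the tenant can get 240 next round, worth 0.42 × 240 = 100.8 now. The landlord offers 100.8 and keeps 240 − 100.8 = 139.2.
Round 4 (the tenant proposes): the landlord can get 139.2 next round, worth 0.71 × 139.2 = 98.832 now. The tenant offers 98.832 and keeps 240 − 98.832 = 141.168.
Round 3 (the landlord proposes): the tenant can get 141.168 next round, worth 0.42 × 141.168 = 59.29056 now. The landlord offers 59.29056 and keeps 240 − 59.29056 = 180.70944.
Round 2 (the tenant proposes): the landlord can get 180.70944 next round, worth 0.71 × 180.70944 = 128.3037024 now. The tenant offers 128.3037024 and keeps 240 − 128.3037024 = 111.6962976.
Round 1 (the landlord proposes): the tenant can get 111.6962976 next round, worth 0.42 × 111.6962976 = 46.912444992 now; the landlord offers that and keeps 193.087555008.

46.91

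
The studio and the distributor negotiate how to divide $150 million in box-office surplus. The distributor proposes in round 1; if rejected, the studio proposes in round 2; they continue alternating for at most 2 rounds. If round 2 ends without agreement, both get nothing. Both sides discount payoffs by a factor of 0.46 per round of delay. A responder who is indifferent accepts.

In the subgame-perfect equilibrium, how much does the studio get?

69

Round 2 (the studio proposes): rejection yields 0 for the distributor; the studio offers 0 and keeps 150.
Round 1 (the distributor proposes): the studio can get 150 next round, worth 0.46 × 150 = 69 now; the distributor offers that and keeps 81.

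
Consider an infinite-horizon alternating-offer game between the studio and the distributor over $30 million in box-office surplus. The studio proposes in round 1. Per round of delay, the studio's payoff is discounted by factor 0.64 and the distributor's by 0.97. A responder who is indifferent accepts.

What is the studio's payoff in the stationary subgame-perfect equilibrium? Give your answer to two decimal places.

In a stationary SPE each proposer offers the other exactly their discounted continuation value.
If the studio keeps x when proposing and the distributor keeps y when proposing, then x = 30 − 0.97y and y = 30 − 0.64x.
Solving: x = 30(1 − 0.97) / (1 − 0.64·0.97) = 0.9 / 0.3792 ≈ 2.3734.
The distributor gets 30 − 2.3734 ≈ 27.6266.

2.37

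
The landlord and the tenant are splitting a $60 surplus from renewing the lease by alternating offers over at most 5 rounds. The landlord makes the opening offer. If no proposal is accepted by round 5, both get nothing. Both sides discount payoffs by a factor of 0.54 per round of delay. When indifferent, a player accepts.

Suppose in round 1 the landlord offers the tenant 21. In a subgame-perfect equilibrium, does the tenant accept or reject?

Accept

Round 5 (the landlord proposes): rejection yields 0 for the tenant; the landlord offers 0 and keeps 60.
Round 4 (the tenant proposes): the landlord can get 60 next round, worth 0.54 × 60 = 32.4 now; the tenant offers that and keeps 27.6.
Round 3 (the landlord proposes): the tenant can get 27.6 next round, worth 0.54 × 27.6 = 14.904 now, so the landlord offers 14.904, keeping 45.096.
Round 2 (the tenant proposes): the landlord can get 45.096 next round, worth 0.54 × 45.096 = 24.35184 now; the tenant offers that and keeps 35.64816.
So by rejecting in round 1, the tenant gets 35.64816 next round, worth 0.54 × 35.64816 = 19.2500064 now.
Offer 21 ≥ 19.2500064, so the tenant accepts.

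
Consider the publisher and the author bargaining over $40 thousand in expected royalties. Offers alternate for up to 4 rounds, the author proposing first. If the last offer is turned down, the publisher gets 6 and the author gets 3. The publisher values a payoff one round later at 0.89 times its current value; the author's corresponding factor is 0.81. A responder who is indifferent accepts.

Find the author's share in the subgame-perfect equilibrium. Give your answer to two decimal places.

9.50

By backward induction:
Round 4 (the publisher proposes): the author gets 3 if talks fail, so the publisher offers 3 and keeps 37.
Round 3 (the author proposes): the publisher can get 37 next round, worth 0.89 × 37 = 32.93 now; the author offers that and keeps 7.07.
Round 2 (the publisher proposes): the author can get 7.07 next round, worth 0.81 × 7.07 = 5.7267 now; the publisher offers that and keeps 34.2733.
Round 1 (the author proposes): the publisher can get 34.2733 next round, worth 0.89 × 34.2733 = 30.503237 now, so the author offers 30.503237, keeping 9.496763.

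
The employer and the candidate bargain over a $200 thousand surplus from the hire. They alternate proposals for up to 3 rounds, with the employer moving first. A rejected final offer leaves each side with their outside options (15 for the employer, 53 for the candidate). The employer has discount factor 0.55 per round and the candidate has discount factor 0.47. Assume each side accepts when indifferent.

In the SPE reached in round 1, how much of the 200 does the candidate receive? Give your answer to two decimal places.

By backward induction:
Round 3 (the employer proposes): the candidate gets 53 if talks fail, so the employer offers 53 and keeps 147.
Round 2 (the candidate proposes): the employer can get 147 next round, worth 0.55 × 147 = 80.85 now; the candidate offers that and keeps 119.15.
Round 1 (the employer proposes): the candidate can get 119.15 next round, worth 0.47 × 119.15 = 56.0005 now. The employer offers 56.0005 and keeps 200 − 56.0005 = 143.9995.

56.00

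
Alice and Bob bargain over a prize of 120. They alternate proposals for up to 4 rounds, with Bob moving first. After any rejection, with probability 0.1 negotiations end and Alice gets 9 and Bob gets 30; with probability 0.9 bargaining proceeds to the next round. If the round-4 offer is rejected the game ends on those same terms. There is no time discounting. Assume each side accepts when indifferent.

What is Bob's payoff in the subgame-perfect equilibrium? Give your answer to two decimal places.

44.66

By backward induction:
Round 4 (Alice proposes): Bob gets 30 if talks fail, so Alice offers 30 and keeps 90.
Round 3 (Bob proposes): rejecting gives Alice an expected 0.9 × 90 + 0.1 × 9 = 81.9; Bob offers that and keeps 38.1.
Round 2 (Alice proposes): rejecting gives Bob an expected 0.9 × 38.1 + 0.1 × 30 = 37.29; Alice offers that and keeps 82.71.
Round 1 (Bob proposes): rejecting gives Alice an expected 0.9 × 82.71 + 0.1 × 9 = 75.339; Bob offers that and keeps 44.661.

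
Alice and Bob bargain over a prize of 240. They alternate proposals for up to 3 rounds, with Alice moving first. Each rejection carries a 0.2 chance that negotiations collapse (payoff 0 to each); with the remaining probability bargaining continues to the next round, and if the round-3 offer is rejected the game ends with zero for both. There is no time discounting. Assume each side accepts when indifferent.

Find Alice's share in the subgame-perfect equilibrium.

201.6

By backward induction:
Round 3 (Alice proposes): Bob will accept anything ≥ 0, so Alice offers 0 and keeps 240.
Round 2 (Bob proposes): rejecting gives Alice an expected 0.8 × 240 = 192, so Bob offers 192, keeping 48.
Round 1 (Alice proposes): rejecting gives Bob an expected 0.8 × 48 = 38.4, so Alice offers 38.4, keeping 201.6.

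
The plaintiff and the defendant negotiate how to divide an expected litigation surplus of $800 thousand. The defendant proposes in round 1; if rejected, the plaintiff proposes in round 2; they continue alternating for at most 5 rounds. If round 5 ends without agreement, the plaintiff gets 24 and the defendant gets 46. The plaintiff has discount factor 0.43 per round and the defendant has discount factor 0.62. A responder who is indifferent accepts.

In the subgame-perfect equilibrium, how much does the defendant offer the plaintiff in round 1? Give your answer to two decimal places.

Round 5 (the defendant proposes): the plaintiff gets 24 if talks fail, so the defendant offers 24 and keeps 776.
Round 4 (the plaintiff proposes): the defendant can get 776 next round, worth 0.62 × 776 = 481.12 now, so the plaintiff offers 481.12, keeping 318.88.
Round 3 (the defendant proposes): the plaintiff can get 318.88 next round, worth 0.43 × 318.88 = 137.1184 now; the defendant offers that and keeps 662.8816.
Round 2 (the plaintiff proposes): the defendant can get 662.8816 next round, worth 0.62 × 662.8816 = 410.986592 now. The plaintiff offers 410.986592 and keeps 800 − 410.986592 = 389.013408.
Round 1 (the defendant proposes): the plaintiff can get 389.013408 next round, worth 0.43 × 389.013408 = 167.27576544 now; the defendant offers that and keeps 632.72423456.

167.28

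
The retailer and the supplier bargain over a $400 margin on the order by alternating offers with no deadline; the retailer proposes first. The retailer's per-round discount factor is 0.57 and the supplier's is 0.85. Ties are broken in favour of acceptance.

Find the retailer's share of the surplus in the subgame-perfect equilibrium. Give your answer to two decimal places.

116.39

Let x be the retailer's share when the retailer proposes and y be the supplier's share when the supplier proposes.
The supplier accepts iff offered ≥ 0.85·y, so x = 400 − 0.85y. Symmetrically y = 400 − 0.57x.
Substituting: x = 400 − 0.85(400 − 0.57x), giving x(1 − 0.57·0.85) = 400(1 − 0.85).
So x = 400 × 0.15 / 0.5155 ≈ 116.3919, and the supplier receives 400 − x ≈ 283.6081.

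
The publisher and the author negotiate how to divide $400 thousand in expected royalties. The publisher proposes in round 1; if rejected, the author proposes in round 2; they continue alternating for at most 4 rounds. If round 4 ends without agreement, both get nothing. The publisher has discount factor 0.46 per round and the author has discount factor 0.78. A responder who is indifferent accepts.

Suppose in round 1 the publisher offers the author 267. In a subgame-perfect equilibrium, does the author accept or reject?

Round 4 (the author proposes): the publisher will accept anything ≥ 0, so the author offers 0 and keeps 400.
Round 3 (the publisher proposes): the author can get 400 next round, worth 0.78 × 400 = 312 now. The publisher offers 312 and keeps 400 − 312 = 88.
Round 2 (the author proposes): the publisher can get 88 next round, worth 0.46 × 88 = 40.48 now, so the author offers 40.48, keeping 359.52.
So by rejecting in round 1, the author gets 359.52 next round, worth 0.78 × 359.52 = 280.4256 now.
Offer 267 < 280.4256, so the author rejects.

Reject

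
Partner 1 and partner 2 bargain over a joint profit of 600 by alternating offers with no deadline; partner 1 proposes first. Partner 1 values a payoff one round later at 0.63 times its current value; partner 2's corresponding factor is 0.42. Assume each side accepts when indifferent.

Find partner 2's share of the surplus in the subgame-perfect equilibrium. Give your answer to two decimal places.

Let x be partner 1's share when partner 1 proposes and y be partner 2's share when partner 2 proposes.
Partner 2 accepts iff offered ≥ 0.42·y, so x = 600 − 0.42y. Symmetrically y = 600 − 0.63x.
Substituting: x = 600 − 0.42(600 − 0.63x), giving x(1 − 0.63·0.42) = 600(1 − 0.42).
So x = 600 × 0.58 / 0.7354 ≈ 473.2119, and partner 2 receives 600 − x ≈ 126.7881.

126.79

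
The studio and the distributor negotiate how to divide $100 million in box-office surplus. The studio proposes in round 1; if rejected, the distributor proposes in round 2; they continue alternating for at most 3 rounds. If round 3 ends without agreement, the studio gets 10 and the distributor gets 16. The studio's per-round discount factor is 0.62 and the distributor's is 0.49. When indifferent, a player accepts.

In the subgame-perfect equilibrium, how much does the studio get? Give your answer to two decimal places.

76.52

Round 3 (the studio proposes): the distributor gets 16 if talks fail, so the studio offers 16 and keeps 84.
Round 2 (the distributor proposes): the studio can get 84 next round, worth 0.62 × 84 = 52.08 now, so the distributor offers 52.08, keeping 47.92.
Round 1 (the studio proposes): the distributor can get 47.92 next round, worth 0.49 × 47.92 = 23.4808 now. The studio offers 23.4808 and keeps 100 − 23.4808 = 76.5192.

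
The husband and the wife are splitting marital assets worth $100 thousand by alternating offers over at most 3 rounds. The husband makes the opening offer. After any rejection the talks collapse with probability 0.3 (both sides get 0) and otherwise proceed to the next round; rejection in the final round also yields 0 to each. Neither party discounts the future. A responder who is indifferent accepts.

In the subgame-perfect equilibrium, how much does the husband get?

79

Round 3 (the husband proposes): the wife will accept anything ≥ 0, so the husband offers 0 and keeps 100.
Round 2 (the wife proposes): rejecting gives the husband an expected 0.7 × 100 = 70, so the wife offers 70, keeping 30.
Round 1 (the husband proposes): rejecting gives the wife an expected 0.7 × 30 = 21. The husband offers 21 and keeps 100 − 21 = 79.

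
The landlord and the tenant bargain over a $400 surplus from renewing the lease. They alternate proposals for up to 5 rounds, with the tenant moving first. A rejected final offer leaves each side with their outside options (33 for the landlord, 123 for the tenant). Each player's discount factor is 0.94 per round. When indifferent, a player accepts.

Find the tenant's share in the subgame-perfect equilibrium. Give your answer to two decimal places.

331.74

Round 5 (the tenant proposes): the landlord gets 33 if talks fail, so the tenant offers 33 and keeps 367.
Round 4 (the landlord proposes): the tenant can get 367 next round, worth 0.94 × 367 = 344.98 now; the landlord offers that and keeps 55.02.
Round 3 (the tenant proposes): the landlord can get 55.02 next round, worth 0.94 × 55.02 = 51.7188 now; the tenant offers that and keeps 348.2812.
Round 2 (the landlord proposes): the tenant can get 348.2812 next round, worth 0.94 × 348.2812 = 327.384328 now; the landlord offers that and keeps 72.615672.
Round 1 (the tenant proposes): the landlord can get 72.615672 next round, worth 0.94 × 72.615672 = 68.25873168 now. The tenant offers 68.25873168 and keeps 400 − 68.25873168 = 331.74126832.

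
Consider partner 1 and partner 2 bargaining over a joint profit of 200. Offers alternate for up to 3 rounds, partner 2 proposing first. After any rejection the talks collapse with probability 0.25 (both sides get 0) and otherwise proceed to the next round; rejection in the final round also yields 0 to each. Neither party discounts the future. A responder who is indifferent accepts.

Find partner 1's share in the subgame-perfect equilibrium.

37.5

Round 3 (partner 2 proposes): rejection yields 0 for partner 1; partner 2 offers 0 and keeps 200.
Round 2 (partner 1 proposes): rejecting gives partner 2 an expected 0.75 × 200 = 150, so partner 1 offers 150, keeping 50.
Round 1 (partner 2 proposes): rejecting gives partner 1 an expected 0.75 × 50 = 37.5; partner 2 offers that and keeps 162.5.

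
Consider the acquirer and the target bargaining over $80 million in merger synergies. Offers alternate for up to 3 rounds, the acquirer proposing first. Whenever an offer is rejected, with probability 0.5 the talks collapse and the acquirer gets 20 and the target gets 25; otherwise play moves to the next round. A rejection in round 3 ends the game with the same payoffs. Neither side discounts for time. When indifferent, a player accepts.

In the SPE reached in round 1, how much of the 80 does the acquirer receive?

46.25

Round 3 (the acquirer proposes): the target gets 25 if talks fail, so the acquirer offers 25 and keeps 55.
Round 2 (the target proposes): rejecting gives the acquirer an expected 0.5 × 55 + 0.5 × 20 = 37.5; the target offers that and keeps 42.5.
Round 1 (the acquirer proposes): rejecting gives the target an expected 0.5 × 42.5 + 0.5 × 25 = 33.75. The acquirer offers 33.75 and keeps 80 − 33.75 = 46.25.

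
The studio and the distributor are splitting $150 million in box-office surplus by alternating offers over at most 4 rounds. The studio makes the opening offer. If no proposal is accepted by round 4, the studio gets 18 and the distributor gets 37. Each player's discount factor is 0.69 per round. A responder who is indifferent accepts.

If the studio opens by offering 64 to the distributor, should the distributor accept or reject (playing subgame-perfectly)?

Reject

Round 4 (the distributor proposes): the studio gets 18 if talks fail, so the distributor offers 18 and keeps 132.
Round 3 (the studio proposes): the distributor can get 132 next round, worth 0.69 × 132 = 91.08 now, so the studio offers 91.08, keeping 58.92.
Round 2 (the distributor proposes): the studio can get 58.92 next round, worth 0.69 × 58.92 = 40.6548 now, so the distributor offers 40.6548, keeping 109.3452.
So by rejecting in round 1, the distributor gets 109.3452 next round, worth 0.69 × 109.3452 = 75.448188 now.
Offer 64 < 75.448188, so the distributor rejects.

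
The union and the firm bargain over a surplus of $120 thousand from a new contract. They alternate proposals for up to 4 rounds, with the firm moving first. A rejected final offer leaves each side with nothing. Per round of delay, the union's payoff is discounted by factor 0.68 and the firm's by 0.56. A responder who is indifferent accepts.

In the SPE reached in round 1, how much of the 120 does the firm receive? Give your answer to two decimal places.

Work backward from the last round.
Round 4 (the union proposes): the firm will accept anything ≥ 0, so the union offers 0 and keeps 120.
Round 3 (the firm proposes): the union can get 120 next round, worth 0.68 × 120 = 81.6 now, so the firm offers 81.6, keeping 38.4.
Round 2 (the union proposes): the firm can get 38.4 next round, worth 0.56 × 38.4 = 21.504 now. The union offers 21.504 and keeps 120 − 21.504 = 98.496.
Round 1 (the firm proposes): the union can get 98.496 next round, worth 0.68 × 98.496 = 66.97728 now; the firm offers that and keeps 53.02272.

53.02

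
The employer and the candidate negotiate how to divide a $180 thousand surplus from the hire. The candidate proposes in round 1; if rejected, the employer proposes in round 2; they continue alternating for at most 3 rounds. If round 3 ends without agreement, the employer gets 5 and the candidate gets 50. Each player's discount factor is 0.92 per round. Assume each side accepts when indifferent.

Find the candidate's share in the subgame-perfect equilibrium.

162.52

Round 3 (the candidate proposes): the employer gets 5 if talks fail, so the candidate offers 5 and keeps 175.
Round 2 (the employer proposes): the candidate can get 175 next round, worth 0.92 × 175 = 161 now; the employer offers that and keeps 19.
Round 1 (the candidate proposes): the employer can get 19 next round, worth 0.92 × 19 = 17.48 now, so the candidate offers 17.48, keeping 162.52.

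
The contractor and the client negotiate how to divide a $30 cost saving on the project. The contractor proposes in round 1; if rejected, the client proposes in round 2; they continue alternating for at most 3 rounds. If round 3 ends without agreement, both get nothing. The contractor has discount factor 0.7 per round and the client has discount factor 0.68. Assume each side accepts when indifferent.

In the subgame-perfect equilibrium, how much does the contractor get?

Round 3 (the contractor proposes): rejection yields 0 for the client; the contractor offers 0 and keeps 30.
Round 2 (the client proposes): the contractor can get 30 next round, worth 0.7 × 30 = 21 now. The client offers 21 and keeps 30 − 21 = 9.
Round 1 (the contractor proposes): the client can get 9 next round, worth 0.68 × 9 = 6.12 now, so the contractor offers 6.12, keeping 23.88.

23.88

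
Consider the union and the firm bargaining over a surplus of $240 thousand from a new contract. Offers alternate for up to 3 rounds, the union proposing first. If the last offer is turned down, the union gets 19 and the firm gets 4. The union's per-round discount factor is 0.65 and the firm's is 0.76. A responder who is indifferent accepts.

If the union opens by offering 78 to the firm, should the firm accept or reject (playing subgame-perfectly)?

Accept

Work out the firm's continuation value if the offer is rejected.
Round 3 (the union proposes): the firm gets 4 if talks fail, so the union offers 4 and keeps 236.
Round 2 (the firm proposes): the union can get 236 next round, worth 0.65 × 236 = 153.4 now, so the firm offers 153.4, keeping 86.6.
So by rejecting in round 1, the firm gets 86.6 next round, worth 0.76 × 86.6 = 65.816 now.
Offer 78 ≥ 65.816, so the firm accepts.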